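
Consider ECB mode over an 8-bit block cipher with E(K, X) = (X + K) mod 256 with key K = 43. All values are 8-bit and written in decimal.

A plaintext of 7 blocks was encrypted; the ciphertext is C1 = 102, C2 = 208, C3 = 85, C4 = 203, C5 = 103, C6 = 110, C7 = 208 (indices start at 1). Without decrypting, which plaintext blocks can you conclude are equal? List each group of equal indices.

P2 = P7

ECB encrypts each block independently with the same key, so equal ciphertext blocks imply equal plaintext blocks.
C2 = C7 = 208, so P2 = P7.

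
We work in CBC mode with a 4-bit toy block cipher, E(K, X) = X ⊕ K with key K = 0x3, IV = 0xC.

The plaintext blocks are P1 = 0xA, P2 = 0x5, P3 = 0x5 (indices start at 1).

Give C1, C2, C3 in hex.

C1 = 0x5, C2 = 0x3, C3 = 0x5

CBC encryption: C_i = E(K, P_i ⊕ C_{i−1}), with C_{0} = IV.
C1: P1 ⊕ 0xC = 0x6; E(K, 0x6) = 0x5.
C2: P2 ⊕ 0x5 = 0x0; E(K, 0x0) = 0x3.
C3: P3 ⊕ 0x3 = 0x6; E(K, 0x6) = 0x5.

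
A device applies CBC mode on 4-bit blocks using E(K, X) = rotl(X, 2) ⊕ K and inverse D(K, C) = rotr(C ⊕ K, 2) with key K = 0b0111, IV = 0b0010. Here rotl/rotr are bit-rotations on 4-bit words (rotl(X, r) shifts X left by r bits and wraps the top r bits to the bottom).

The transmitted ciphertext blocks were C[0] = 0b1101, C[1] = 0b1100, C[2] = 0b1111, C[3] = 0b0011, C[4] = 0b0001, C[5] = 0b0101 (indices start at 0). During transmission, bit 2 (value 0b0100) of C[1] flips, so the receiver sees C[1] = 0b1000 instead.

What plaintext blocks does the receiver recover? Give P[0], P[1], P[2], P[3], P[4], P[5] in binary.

P[0] = 0b1000, P[1] = 0b0010, P[2] = 0b1010, P[3] = 0b1110, P[4] = 0b1010, P[5] = 0b1001

CBC decryption: P_i = D(K, C_i) ⊕ C_{i−1}, with C_{−1} = IV.
Only C[1] changed, to 0b1000. In CBC, a change in C_i garbles P_i and flips the same bit in P_{i+1}. Decrypting the received ciphertext:
P[0]: D(K, 0b1101) = 0b1010; 0b1010 ⊕ 0b0010 = 0b1000.
P[1]: D(K, 0b1000) = 0b1111; 0b1111 ⊕ 0b1101 = 0b0010.
P[2]: D(K, 0b1111) = 0b0010; 0b0010 ⊕ 0b1000 = 0b1010.
P[3]: D(K, 0b0011) = 0b0001; 0b0001 ⊕ 0b1111 = 0b1110.
P[4]: D(K, 0b0001) = 0b1001; 0b1001 ⊕ 0b0011 = 0b1010.
P[5]: D(K, 0b0101) = 0b1000; 0b1000 ⊕ 0b0001 = 0b1001.
Blocks that differ from the original plaintext: P[1], P[2].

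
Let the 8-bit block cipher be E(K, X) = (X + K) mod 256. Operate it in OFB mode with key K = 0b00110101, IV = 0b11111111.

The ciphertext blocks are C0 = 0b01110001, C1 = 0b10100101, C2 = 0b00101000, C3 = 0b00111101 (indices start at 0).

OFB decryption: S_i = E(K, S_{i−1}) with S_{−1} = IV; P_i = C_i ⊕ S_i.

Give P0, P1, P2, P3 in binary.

P0: S = E(K, 0b11111111) = 0b00110100; 0b01110001 ⊕ 0b00110100 = 0b01000101.
P1: S = E(K, 0b00110100) = 0b01101001; 0b10100101 ⊕ 0b01101001 = 0b11001100.
P2: S = E(K, 0b01101001) = 0b10011110; 0b00101000 ⊕ 0b10011110 = 0b10110110.
P3: S = E(K, 0b10011110) = 0b11010011; 0b00111101 ⊕ 0b11010011 = 0b11101110.

P0 = 0b01000101, P1 = 0b11001100, P2 = 0b10110110, P3 = 0b11101110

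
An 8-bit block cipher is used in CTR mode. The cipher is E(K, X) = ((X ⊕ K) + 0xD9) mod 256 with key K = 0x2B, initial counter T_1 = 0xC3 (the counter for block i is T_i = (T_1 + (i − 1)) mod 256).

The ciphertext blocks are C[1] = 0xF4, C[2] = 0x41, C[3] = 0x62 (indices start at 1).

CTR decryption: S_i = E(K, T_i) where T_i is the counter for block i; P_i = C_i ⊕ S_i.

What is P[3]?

P[3]: T = 0xC5, S = E(K, T) = 0xC7; 0x62 ⊕ 0xC7 = 0xA5.

P[3] = 0xA5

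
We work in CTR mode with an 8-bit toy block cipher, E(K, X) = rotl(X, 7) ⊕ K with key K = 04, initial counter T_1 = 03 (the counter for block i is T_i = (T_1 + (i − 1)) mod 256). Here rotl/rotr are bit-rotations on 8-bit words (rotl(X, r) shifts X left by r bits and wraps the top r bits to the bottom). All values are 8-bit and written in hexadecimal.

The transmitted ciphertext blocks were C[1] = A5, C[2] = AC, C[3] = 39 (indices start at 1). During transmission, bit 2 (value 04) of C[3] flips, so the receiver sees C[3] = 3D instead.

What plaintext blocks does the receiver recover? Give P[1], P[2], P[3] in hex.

P[1] = 20, P[2] = AA, P[3] = BB

CTR decryption: S_i = E(K, T_i) where T_i is the counter for block i; P_i = C_i ⊕ S_i.
Only C[3] changed, to 3D. In CTR, a change in C_i flips the same bit in P_i only; the keystream is unaffected. Decrypting the received ciphertext:
P[1]: T = 03, S = E(K, T) = 85; A5 ⊕ 85 = 20.
P[2]: T = 04, S = E(K, T) = 06; AC ⊕ 06 = AA.
P[3]: T = 05, S = E(K, T) = 86; 3D ⊕ 86 = BB.
Blocks that differ from the original plaintext: P[3].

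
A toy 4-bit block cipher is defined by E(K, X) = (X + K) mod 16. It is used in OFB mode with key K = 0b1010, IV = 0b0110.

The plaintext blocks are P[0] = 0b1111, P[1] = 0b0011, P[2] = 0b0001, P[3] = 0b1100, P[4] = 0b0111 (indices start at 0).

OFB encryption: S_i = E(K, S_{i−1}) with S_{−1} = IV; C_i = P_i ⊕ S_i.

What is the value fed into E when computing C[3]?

0b0100

C[0]: S = E(K, 0b0110) = 0b0000; 0b1111 ⊕ 0b0000 = 0b1111.
C[1]: S = E(K, 0b0000) = 0b1010; 0b0011 ⊕ 0b1010 = 0b1001.
C[2]: S = E(K, 0b1010) = 0b0100; 0b0001 ⊕ 0b0100 = 0b0101.
C[3]: S = E(K, 0b0100) = 0b1110; 0b1100 ⊕ 0b1110 = 0b0010.
So the input to E for block [3] is 0b0100.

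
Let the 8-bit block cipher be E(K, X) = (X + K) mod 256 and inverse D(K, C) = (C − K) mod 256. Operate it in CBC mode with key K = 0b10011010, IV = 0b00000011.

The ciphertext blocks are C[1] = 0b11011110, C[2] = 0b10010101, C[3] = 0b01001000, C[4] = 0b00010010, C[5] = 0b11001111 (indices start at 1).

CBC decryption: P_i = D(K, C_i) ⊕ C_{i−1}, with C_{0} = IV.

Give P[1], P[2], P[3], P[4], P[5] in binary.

P[1] = 0b01000111, P[2] = 0b00100101, P[3] = 0b00111011, P[4] = 0b00110000, P[5] = 0b00100111

P[1]: D(K, 0b11011110) = 0b01000100; 0b01000100 ⊕ 0b00000011 = 0b01000111.
P[2]: D(K, 0b10010101) = 0b11111011; 0b11111011 ⊕ 0b11011110 = 0b00100101.
P[3]: D(K, 0b01001000) = 0b10101110; 0b10101110 ⊕ 0b10010101 = 0b00111011.
P[4]: D(K, 0b00010010) = 0b01111000; 0b01111000 ⊕ 0b01001000 = 0b00110000.
P[5]: D(K, 0b11001111) = 0b00110101; 0b00110101 ⊕ 0b00010010 = 0b00100111.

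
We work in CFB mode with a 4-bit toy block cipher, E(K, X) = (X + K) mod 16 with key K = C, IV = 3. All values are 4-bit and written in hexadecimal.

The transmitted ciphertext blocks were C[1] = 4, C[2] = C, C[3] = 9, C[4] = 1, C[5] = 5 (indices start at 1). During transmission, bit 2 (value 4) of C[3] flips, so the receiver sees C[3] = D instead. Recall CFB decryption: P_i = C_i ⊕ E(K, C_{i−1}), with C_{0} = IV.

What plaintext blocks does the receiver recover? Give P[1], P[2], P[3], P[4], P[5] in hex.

P[1] = B, P[2] = C, P[3] = 5, P[4] = 8, P[5] = 8

Only C[3] changed, to D. In CFB, a change in C_i flips the same bit in P_i and garbles P_{i+1}. Decrypting the received ciphertext:
P[1]: E(K, 3) = F; 4 ⊕ F = B.
P[2]: E(K, 4) = 0; C ⊕ 0 = C.
P[3]: E(K, C) = 8; D ⊕ 8 = 5.
P[4]: E(K, D) = 9; 1 ⊕ 9 = 8.
P[5]: E(K, 1) = D; 5 ⊕ D = 8.
Blocks that differ from the original plaintext: P[3], P[4].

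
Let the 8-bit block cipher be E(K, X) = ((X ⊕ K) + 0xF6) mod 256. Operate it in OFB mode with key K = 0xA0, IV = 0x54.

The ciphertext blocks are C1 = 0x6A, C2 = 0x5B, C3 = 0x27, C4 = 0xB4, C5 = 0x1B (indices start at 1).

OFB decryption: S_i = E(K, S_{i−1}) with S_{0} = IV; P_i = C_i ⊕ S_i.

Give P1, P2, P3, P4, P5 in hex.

P1 = 0x80, P2 = 0x1B, P3 = 0xF1, P4 = 0xD8, P5 = 0xD9

P1: S = E(K, 0x54) = 0xEA; 0x6A ⊕ 0xEA = 0x80.
P2: S = E(K, 0xEA) = 0x40; 0x5B ⊕ 0x40 = 0x1B.
P3: S = E(K, 0x40) = 0xD6; 0x27 ⊕ 0xD6 = 0xF1.
P4: S = E(K, 0xD6) = 0x6C; 0xB4 ⊕ 0x6C = 0xD8.
P5: S = E(K, 0x6C) = 0xC2; 0x1B ⊕ 0xC2 = 0xD9.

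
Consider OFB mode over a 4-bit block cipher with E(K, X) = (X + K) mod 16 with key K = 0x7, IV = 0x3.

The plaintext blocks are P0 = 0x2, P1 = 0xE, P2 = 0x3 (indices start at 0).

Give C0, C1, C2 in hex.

C0 = 0x8, C1 = 0xF, C2 = 0xB

OFB encryption: S_i = E(K, S_{i−1}) with S_{−1} = IV; C_i = P_i ⊕ S_i.
C0: S = E(K, 0x3) = 0xA; 0x2 ⊕ 0xA = 0x8.
C1: S = E(K, 0xA) = 0x1; 0xE ⊕ 0x1 = 0xF.
C2: S = E(K, 0x1) = 0x8; 0x3 ⊕ 0x8 = 0xB.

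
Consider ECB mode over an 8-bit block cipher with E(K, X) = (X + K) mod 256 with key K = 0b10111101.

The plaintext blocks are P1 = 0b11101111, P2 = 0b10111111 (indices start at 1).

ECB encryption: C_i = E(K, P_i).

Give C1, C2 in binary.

C1: E(K, 0b11101111) = 0b10101100.
C2: E(K, 0b10111111) = 0b01111100.

C1 = 0b10101100, C2 = 0b01111100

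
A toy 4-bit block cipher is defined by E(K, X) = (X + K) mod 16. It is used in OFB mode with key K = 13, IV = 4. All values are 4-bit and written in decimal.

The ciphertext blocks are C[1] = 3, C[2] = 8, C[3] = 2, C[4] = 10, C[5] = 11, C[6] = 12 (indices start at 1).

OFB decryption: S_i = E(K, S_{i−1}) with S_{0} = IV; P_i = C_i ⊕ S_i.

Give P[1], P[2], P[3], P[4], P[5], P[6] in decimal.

P[1] = 2, P[2] = 6, P[3] = 9, P[4] = 2, P[5] = 14, P[6] = 14

P[1]: S = E(K, 4) = 1; 3 ⊕ 1 = 2.
P[2]: S = E(K, 1) = 14; 8 ⊕ 14 = 6.
P[3]: S = E(K, 14) = 11; 2 ⊕ 11 = 9.
P[4]: S = E(K, 11) = 8; 10 ⊕ 8 = 2.
P[5]: S = E(K, 8) = 5; 11 ⊕ 5 = 14.
P[6]: S = E(K, 5) = 2; 12 ⊕ 2 = 14.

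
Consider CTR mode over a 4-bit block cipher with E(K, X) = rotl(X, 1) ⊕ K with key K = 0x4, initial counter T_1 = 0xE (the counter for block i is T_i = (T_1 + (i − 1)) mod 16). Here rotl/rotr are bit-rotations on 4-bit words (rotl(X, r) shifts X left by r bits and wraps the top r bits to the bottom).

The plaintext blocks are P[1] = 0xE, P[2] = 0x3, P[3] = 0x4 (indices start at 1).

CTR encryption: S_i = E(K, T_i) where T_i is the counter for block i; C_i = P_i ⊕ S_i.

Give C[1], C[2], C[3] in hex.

C[1] = 0x7, C[2] = 0x8, C[3] = 0x0

C[1]: T = 0xE, S = E(K, T) = 0x9; 0xE ⊕ 0x9 = 0x7.
C[2]: T = 0xF, S = E(K, T) = 0xB; 0x3 ⊕ 0xB = 0x8.
C[3]: T = 0x0, S = E(K, T) = 0x4; 0x4 ⊕ 0x4 = 0x0.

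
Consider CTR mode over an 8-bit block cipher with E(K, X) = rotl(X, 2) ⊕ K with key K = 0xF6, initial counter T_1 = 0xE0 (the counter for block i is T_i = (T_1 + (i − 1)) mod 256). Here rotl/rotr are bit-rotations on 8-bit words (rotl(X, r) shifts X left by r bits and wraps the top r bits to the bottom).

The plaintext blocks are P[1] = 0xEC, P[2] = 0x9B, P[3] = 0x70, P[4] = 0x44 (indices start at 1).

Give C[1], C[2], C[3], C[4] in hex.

CTR encryption: S_i = E(K, T_i) where T_i is the counter for block i; C_i = P_i ⊕ S_i.
C[1]: T = 0xE0, S = E(K, T) = 0x75; 0xEC ⊕ 0x75 = 0x99.
C[2]: T = 0xE1, S = E(K, T) = 0x71; 0x9B ⊕ 0x71 = 0xEA.
C[3]: T = 0xE2, S = E(K, T) = 0x7D; 0x70 ⊕ 0x7D = 0x0D.
C[4]: T = 0xE3, S = E(K, T) = 0x79; 0x44 ⊕ 0x79 = 0x3D.

C[1] = 0x99, C[2] = 0xEA, C[3] = 0x0D, C[4] = 0x3D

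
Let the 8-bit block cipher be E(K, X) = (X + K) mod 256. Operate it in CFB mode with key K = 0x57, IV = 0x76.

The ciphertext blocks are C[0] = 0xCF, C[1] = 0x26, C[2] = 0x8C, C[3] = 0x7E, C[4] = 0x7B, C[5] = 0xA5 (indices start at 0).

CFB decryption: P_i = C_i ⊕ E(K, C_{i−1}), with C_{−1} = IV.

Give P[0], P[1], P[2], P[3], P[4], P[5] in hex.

P[0] = 0x02, P[1] = 0x00, P[2] = 0xF1, P[3] = 0x9D, P[4] = 0xAE, P[5] = 0x77

P[0]: E(K, 0x76) = 0xCD; 0xCF ⊕ 0xCD = 0x02.
P[1]: E(K, 0xCF) = 0x26; 0x26 ⊕ 0x26 = 0x00.
P[2]: E(K, 0x26) = 0x7D; 0x8C ⊕ 0x7D = 0xF1.
P[3]: E(K, 0x8C) = 0xE3; 0x7E ⊕ 0xE3 = 0x9D.
P[4]: E(K, 0x7E) = 0xD5; 0x7B ⊕ 0xD5 = 0xAE.
P[5]: E(K, 0x7B) = 0xD2; 0xA5 ⊕ 0xD2 = 0x77.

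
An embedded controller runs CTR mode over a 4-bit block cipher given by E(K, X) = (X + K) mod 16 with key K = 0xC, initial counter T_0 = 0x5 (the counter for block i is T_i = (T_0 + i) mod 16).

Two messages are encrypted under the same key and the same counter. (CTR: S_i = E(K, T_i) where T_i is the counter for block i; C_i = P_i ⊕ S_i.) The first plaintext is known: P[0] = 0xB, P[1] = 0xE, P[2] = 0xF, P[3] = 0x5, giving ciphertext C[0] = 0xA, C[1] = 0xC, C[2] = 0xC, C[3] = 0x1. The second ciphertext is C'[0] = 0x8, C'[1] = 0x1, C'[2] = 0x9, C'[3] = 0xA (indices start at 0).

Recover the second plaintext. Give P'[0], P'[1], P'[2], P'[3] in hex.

In CTR with a reused counter, both messages share the same keystream S_i, so C_i ⊕ C'_i = P_i ⊕ P'_i and thus P'_i = P_i ⊕ C_i ⊕ C'_i.
P'[0]: 0xB ⊕ 0xA ⊕ 0x8 = 0x9.
P'[1]: 0xE ⊕ 0xC ⊕ 0x1 = 0x3.
P'[2]: 0xF ⊕ 0xC ⊕ 0x9 = 0xA.
P'[3]: 0x5 ⊕ 0x1 ⊕ 0xA = 0xE.

P'[0] = 0x9, P'[1] = 0x3, P'[2] = 0xA, P'[3] = 0xE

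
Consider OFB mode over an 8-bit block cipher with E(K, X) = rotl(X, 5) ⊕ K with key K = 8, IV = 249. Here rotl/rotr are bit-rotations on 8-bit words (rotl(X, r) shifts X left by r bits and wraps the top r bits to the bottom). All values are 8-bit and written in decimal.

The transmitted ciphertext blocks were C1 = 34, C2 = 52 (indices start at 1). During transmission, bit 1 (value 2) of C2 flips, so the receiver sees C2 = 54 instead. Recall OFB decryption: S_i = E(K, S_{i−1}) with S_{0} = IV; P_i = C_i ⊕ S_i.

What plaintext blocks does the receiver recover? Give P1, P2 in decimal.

Only C2 changed, to 54. In OFB, a change in C_i flips the same bit in P_i only; the keystream is unaffected. Decrypting the received ciphertext:
P1: S = E(K, 249) = 55; 34 ⊕ 55 = 21.
P2: S = E(K, 55) = 238; 54 ⊕ 238 = 216.
Blocks that differ from the original plaintext: P2.

P1 = 21, P2 = 216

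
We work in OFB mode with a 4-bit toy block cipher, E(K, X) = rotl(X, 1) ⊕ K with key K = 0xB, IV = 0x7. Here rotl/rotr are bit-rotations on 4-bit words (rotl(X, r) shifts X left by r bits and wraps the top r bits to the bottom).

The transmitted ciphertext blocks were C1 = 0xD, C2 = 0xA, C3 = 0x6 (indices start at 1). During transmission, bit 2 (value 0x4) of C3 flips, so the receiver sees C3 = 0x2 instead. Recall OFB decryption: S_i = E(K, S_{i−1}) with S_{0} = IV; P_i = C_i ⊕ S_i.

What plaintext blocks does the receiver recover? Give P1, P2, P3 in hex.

Only C3 changed, to 0x2. In OFB, a change in C_i flips the same bit in P_i only; the keystream is unaffected. Decrypting the received ciphertext:
P1: S = E(K, 0x7) = 0x5; 0xD ⊕ 0x5 = 0x8.
P2: S = E(K, 0x5) = 0x1; 0xA ⊕ 0x1 = 0xB.
P3: S = E(K, 0x1) = 0x9; 0x2 ⊕ 0x9 = 0xB.
Blocks that differ from the original plaintext: P3.

P1 = 0x8, P2 = 0xB, P3 = 0xB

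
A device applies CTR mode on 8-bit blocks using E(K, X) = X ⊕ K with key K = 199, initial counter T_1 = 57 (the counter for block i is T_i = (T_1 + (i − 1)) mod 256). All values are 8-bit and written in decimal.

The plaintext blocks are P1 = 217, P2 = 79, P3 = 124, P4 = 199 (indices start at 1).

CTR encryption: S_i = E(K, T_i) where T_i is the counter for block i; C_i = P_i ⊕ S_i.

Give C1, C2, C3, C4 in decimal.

C1 = 39, C2 = 178, C3 = 128, C4 = 60

C1: T = 57, S = E(K, T) = 254; 217 ⊕ 254 = 39.
C2: T = 58, S = E(K, T) = 253; 79 ⊕ 253 = 178.
C3: T = 59, S = E(K, T) = 252; 124 ⊕ 252 = 128.
C4: T = 60, S = E(K, T) = 251; 199 ⊕ 251 = 60.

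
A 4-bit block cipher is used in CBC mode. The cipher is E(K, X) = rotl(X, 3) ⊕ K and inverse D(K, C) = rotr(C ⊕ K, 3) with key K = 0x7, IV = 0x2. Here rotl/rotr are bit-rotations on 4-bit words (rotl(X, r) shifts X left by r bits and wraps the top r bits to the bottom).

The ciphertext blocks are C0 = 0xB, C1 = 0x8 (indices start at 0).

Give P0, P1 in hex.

CBC decryption: P_i = D(K, C_i) ⊕ C_{i−1}, with C_{−1} = IV.
P0: D(K, 0xB) = 0x9; 0x9 ⊕ 0x2 = 0xB.
P1: D(K, 0x8) = 0xF; 0xF ⊕ 0xB = 0x4.

P0 = 0xB, P1 = 0x4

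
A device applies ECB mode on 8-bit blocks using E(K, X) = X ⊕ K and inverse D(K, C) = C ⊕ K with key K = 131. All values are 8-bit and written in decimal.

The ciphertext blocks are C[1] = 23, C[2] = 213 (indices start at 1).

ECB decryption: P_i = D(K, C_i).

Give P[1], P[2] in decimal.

P[1]: D(K, 23) = 148.
P[2]: D(K, 213) = 86.

P[1] = 148, P[2] = 86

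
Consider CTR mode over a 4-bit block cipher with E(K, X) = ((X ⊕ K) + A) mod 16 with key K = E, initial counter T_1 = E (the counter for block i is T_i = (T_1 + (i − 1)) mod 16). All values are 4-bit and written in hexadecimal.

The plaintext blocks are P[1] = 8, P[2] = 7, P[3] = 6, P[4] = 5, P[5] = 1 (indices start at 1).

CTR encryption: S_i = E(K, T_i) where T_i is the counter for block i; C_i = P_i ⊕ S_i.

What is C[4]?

C[4] = C

C[1]: T = E, S = E(K, T) = A; 8 ⊕ A = 2.
C[2]: T = F, S = E(K, T) = B; 7 ⊕ B = C.
C[3]: T = 0, S = E(K, T) = 8; 6 ⊕ 8 = E.
C[4]: T = 1, S = E(K, T) = 9; 5 ⊕ 9 = C.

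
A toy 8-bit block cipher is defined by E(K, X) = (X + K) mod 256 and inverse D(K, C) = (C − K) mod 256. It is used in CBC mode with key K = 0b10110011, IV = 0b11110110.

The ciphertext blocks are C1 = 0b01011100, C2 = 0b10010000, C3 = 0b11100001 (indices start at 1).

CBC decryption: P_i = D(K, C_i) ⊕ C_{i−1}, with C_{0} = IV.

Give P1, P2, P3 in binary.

P1 = 0b01011111, P2 = 0b10000001, P3 = 0b10111110

P1: D(K, 0b01011100) = 0b10101001; 0b10101001 ⊕ 0b11110110 = 0b01011111.
P2: D(K, 0b10010000) = 0b11011101; 0b11011101 ⊕ 0b01011100 = 0b10000001.
P3: D(K, 0b11100001) = 0b00101110; 0b00101110 ⊕ 0b10010000 = 0b10111110.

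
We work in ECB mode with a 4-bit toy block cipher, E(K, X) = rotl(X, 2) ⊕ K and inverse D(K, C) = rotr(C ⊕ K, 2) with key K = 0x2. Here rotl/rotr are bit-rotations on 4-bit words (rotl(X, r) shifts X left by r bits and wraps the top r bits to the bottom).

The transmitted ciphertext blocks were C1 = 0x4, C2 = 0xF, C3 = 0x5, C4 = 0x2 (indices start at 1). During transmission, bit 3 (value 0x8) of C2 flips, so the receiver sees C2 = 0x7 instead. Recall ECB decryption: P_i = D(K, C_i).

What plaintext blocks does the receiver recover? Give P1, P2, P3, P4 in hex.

Only C2 changed, to 0x7. In ECB, a change in C_i affects only P_i. Decrypting the received ciphertext:
P1: D(K, 0x4) = 0x9.
P2: D(K, 0x7) = 0x5.
P3: D(K, 0x5) = 0xD.
P4: D(K, 0x2) = 0x0.
Blocks that differ from the original plaintext: P2.

P1 = 0x9, P2 = 0x5, P3 = 0xD, P4 = 0x0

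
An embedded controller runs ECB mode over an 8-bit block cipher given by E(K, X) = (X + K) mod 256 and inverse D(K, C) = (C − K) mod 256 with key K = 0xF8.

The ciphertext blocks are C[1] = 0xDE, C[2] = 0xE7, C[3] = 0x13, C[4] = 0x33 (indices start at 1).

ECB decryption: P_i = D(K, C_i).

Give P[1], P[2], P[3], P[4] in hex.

P[1]: D(K, 0xDE) = 0xE6.
P[2]: D(K, 0xE7) = 0xEF.
P[3]: D(K, 0x13) = 0x1B.
P[4]: D(K, 0x33) = 0x3B.

P[1] = 0xE6, P[2] = 0xEF, P[3] = 0x1B, P[4] = 0x3B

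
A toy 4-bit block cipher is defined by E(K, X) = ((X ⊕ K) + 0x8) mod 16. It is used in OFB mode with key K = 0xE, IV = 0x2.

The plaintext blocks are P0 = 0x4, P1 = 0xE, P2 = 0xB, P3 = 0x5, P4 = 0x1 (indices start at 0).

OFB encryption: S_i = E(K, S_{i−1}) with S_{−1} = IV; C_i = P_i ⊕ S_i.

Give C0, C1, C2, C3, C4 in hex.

C0: S = E(K, 0x2) = 0x4; 0x4 ⊕ 0x4 = 0x0.
C1: S = E(K, 0x4) = 0x2; 0xE ⊕ 0x2 = 0xC.
C2: S = E(K, 0x2) = 0x4; 0xB ⊕ 0x4 = 0xF.
C3: S = E(K, 0x4) = 0x2; 0x5 ⊕ 0x2 = 0x7.
C4: S = E(K, 0x2) = 0x4; 0x1 ⊕ 0x4 = 0x5.

C0 = 0x0, C1 = 0xC, C2 = 0xF, C3 = 0x7, C4 = 0x5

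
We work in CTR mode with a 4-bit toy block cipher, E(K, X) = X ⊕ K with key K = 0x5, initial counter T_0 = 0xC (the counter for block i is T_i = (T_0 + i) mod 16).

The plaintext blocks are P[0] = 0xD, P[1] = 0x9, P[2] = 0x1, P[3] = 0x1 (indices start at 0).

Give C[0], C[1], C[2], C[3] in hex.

CTR encryption: S_i = E(K, T_i) where T_i is the counter for block i; C_i = P_i ⊕ S_i.
C[0]: T = 0xC, S = E(K, T) = 0x9; 0xD ⊕ 0x9 = 0x4.
C[1]: T = 0xD, S = E(K, T) = 0x8; 0x9 ⊕ 0x8 = 0x1.
C[2]: T = 0xE, S = E(K, T) = 0xB; 0x1 ⊕ 0xB = 0xA.
C[3]: T = 0xF, S = E(K, T) = 0xA; 0x1 ⊕ 0xA = 0xB.

C[0] = 0x4, C[1] = 0x1, C[2] = 0xA, C[3] = 0xB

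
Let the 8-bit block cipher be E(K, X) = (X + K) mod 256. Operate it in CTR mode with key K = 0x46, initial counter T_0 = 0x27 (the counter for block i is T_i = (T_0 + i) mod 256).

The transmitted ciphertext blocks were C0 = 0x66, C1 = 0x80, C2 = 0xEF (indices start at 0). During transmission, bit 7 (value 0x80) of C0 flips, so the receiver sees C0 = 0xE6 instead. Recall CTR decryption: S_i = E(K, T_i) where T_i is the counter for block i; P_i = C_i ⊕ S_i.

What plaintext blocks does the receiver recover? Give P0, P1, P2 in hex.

Only C0 changed, to 0xE6. In CTR, a change in C_i flips the same bit in P_i only; the keystream is unaffected. Decrypting the received ciphertext:
P0: T = 0x27, S = E(K, T) = 0x6D; 0xE6 ⊕ 0x6D = 0x8B.
P1: T = 0x28, S = E(K, T) = 0x6E; 0x80 ⊕ 0x6E = 0xEE.
P2: T = 0x29, S = E(K, T) = 0x6F; 0xEF ⊕ 0x6F = 0x80.
Blocks that differ from the original plaintext: P0.

P0 = 0x8B, P1 = 0xEE, P2 = 0x80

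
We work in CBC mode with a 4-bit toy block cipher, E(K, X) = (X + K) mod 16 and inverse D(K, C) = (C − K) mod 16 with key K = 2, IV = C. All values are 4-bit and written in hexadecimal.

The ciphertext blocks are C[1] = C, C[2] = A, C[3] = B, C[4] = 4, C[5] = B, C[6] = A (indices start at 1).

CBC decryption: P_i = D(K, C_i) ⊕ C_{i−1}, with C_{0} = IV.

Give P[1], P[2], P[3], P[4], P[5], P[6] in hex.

P[1] = 6, P[2] = 4, P[3] = 3, P[4] = 9, P[5] = D, P[6] = 3

P[1]: D(K, C) = A; A ⊕ C = 6.
P[2]: D(K, A) = 8; 8 ⊕ C = 4.
P[3]: D(K, B) = 9; 9 ⊕ A = 3.
P[4]: D(K, 4) = 2; 2 ⊕ B = 9.
P[5]: D(K, B) = 9; 9 ⊕ 4 = D.
P[6]: D(K, A) = 8; 8 ⊕ B = 3.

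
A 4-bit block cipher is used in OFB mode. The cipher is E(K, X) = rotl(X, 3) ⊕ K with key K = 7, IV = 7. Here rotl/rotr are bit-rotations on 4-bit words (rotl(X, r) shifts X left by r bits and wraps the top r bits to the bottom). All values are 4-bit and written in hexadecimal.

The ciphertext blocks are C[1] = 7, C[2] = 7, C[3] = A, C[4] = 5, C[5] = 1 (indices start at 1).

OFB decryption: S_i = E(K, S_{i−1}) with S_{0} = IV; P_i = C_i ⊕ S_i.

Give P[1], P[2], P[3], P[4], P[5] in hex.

P[1]: S = E(K, 7) = C; 7 ⊕ C = B.
P[2]: S = E(K, C) = 1; 7 ⊕ 1 = 6.
P[3]: S = E(K, 1) = F; A ⊕ F = 5.
P[4]: S = E(K, F) = 8; 5 ⊕ 8 = D.
P[5]: S = E(K, 8) = 3; 1 ⊕ 3 = 2.

P[1] = B, P[2] = 6, P[3] = 5, P[4] = D, P[5] = 2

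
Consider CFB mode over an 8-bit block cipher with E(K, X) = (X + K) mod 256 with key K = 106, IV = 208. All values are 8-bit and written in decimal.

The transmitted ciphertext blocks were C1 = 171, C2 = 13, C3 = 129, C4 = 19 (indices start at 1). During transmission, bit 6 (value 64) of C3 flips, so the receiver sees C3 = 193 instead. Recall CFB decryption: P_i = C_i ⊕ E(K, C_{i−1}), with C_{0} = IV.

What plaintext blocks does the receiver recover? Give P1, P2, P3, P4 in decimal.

P1 = 145, P2 = 24, P3 = 182, P4 = 56

Only C3 changed, to 193. In CFB, a change in C_i flips the same bit in P_i and garbles P_{i+1}. Decrypting the received ciphertext:
P1: E(K, 208) = 58; 171 ⊕ 58 = 145.
P2: E(K, 171) = 21; 13 ⊕ 21 = 24.
P3: E(K, 13) = 119; 193 ⊕ 119 = 182.
P4: E(K, 193) = 43; 19 ⊕ 43 = 56.
Blocks that differ from the original plaintext: P3, P4.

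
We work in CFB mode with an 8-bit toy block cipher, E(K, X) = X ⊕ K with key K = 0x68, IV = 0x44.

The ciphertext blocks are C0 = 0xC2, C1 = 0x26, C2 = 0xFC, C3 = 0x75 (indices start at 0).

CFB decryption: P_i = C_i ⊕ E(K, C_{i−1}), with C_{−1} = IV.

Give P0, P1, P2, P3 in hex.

P0: E(K, 0x44) = 0x2C; 0xC2 ⊕ 0x2C = 0xEE.
P1: E(K, 0xC2) = 0xAA; 0x26 ⊕ 0xAA = 0x8C.
P2: E(K, 0x26) = 0x4E; 0xFC ⊕ 0x4E = 0xB2.
P3: E(K, 0xFC) = 0x94; 0x75 ⊕ 0x94 = 0xE1.

P0 = 0xEE, P1 = 0x8C, P2 = 0xB2, P3 = 0xE1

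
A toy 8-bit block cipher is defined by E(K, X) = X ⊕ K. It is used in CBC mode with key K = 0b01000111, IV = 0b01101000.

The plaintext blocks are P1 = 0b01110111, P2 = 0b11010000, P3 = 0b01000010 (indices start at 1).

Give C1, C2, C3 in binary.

C1 = 0b01011000, C2 = 0b11001111, C3 = 0b11001010

CBC encryption: C_i = E(K, P_i ⊕ C_{i−1}), with C_{0} = IV.
C1: P1 ⊕ 0b01101000 = 0b00011111; E(K, 0b00011111) = 0b01011000.
C2: P2 ⊕ 0b01011000 = 0b10001000; E(K, 0b10001000) = 0b11001111.
C3: P3 ⊕ 0b11001111 = 0b10001101; E(K, 0b10001101) = 0b11001010.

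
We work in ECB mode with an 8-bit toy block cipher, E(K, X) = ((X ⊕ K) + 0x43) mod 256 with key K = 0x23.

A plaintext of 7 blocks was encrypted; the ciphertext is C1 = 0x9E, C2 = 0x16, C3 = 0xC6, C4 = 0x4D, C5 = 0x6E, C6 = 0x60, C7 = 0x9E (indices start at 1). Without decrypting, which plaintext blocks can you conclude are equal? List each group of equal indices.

P1 = P7

ECB encrypts each block independently with the same key, so equal ciphertext blocks imply equal plaintext blocks.
C1 = C7 = 0x9E, so P1 = P7.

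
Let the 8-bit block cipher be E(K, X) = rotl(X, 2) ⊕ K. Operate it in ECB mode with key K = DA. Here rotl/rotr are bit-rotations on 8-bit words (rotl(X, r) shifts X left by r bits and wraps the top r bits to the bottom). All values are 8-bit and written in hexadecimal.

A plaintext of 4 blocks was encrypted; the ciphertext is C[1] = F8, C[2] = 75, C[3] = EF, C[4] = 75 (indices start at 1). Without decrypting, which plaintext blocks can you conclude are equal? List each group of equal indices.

P[2] = P[4]

ECB encrypts each block independently with the same key, so equal ciphertext blocks imply equal plaintext blocks.
C[2] = C[4] = 75, so P[2] = P[4].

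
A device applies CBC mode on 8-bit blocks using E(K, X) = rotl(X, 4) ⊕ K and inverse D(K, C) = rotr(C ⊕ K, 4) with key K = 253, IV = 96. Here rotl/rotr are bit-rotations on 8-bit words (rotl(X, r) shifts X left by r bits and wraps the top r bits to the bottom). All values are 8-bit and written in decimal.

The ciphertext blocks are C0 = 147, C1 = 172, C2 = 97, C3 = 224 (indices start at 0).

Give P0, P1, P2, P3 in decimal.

P0 = 134, P1 = 134, P2 = 101, P3 = 176

CBC decryption: P_i = D(K, C_i) ⊕ C_{i−1}, with C_{−1} = IV.
P0: D(K, 147) = 230; 230 ⊕ 96 = 134.
P1: D(K, 172) = 21; 21 ⊕ 147 = 134.
P2: D(K, 97) = 201; 201 ⊕ 172 = 101.
P3: D(K, 224) = 209; 209 ⊕ 97 = 176.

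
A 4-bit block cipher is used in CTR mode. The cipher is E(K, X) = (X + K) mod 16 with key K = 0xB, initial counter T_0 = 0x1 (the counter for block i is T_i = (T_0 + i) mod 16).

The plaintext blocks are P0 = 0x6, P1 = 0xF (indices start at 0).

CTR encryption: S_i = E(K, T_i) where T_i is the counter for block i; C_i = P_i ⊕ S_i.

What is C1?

C0: T = 0x1, S = E(K, T) = 0xC; 0x6 ⊕ 0xC = 0xA.
C1: T = 0x2, S = E(K, T) = 0xD; 0xF ⊕ 0xD = 0x2.

C1 = 0x2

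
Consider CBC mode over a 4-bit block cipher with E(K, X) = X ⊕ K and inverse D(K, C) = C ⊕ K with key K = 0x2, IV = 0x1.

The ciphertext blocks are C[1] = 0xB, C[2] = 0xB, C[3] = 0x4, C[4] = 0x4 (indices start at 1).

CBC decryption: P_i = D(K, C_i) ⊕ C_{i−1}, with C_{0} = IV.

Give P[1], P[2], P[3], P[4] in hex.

P[1] = 0x8, P[2] = 0x2, P[3] = 0xD, P[4] = 0x2

P[1]: D(K, 0xB) = 0x9; 0x9 ⊕ 0x1 = 0x8.
P[2]: D(K, 0xB) = 0x9; 0x9 ⊕ 0xB = 0x2.
P[3]: D(K, 0x4) = 0x6; 0x6 ⊕ 0xB = 0xD.
P[4]: D(K, 0x4) = 0x6; 0x6 ⊕ 0x4 = 0x2.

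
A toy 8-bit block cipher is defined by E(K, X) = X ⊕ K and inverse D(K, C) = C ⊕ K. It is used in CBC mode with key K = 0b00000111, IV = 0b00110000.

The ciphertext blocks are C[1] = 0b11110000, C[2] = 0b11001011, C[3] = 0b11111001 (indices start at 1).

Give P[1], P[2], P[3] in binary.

P[1] = 0b11000111, P[2] = 0b00111100, P[3] = 0b00110101

CBC decryption: P_i = D(K, C_i) ⊕ C_{i−1}, with C_{0} = IV.
P[1]: D(K, 0b11110000) = 0b11110111; 0b11110111 ⊕ 0b00110000 = 0b11000111.
P[2]: D(K, 0b11001011) = 0b11001100; 0b11001100 ⊕ 0b11110000 = 0b00111100.
P[3]: D(K, 0b11111001) = 0b11111110; 0b11111110 ⊕ 0b11001011 = 0b00110101.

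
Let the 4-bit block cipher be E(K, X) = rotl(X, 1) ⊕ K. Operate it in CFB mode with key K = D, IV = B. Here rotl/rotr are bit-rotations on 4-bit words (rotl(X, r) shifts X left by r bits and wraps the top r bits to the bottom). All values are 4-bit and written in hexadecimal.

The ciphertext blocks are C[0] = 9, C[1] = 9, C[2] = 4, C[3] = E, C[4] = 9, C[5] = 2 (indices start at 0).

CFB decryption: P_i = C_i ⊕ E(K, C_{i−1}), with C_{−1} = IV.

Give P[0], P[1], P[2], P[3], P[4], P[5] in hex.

P[0] = 3, P[1] = 7, P[2] = A, P[3] = B, P[4] = 9, P[5] = C

P[0]: E(K, B) = A; 9 ⊕ A = 3.
P[1]: E(K, 9) = E; 9 ⊕ E = 7.
P[2]: E(K, 9) = E; 4 ⊕ E = A.
P[3]: E(K, 4) = 5; E ⊕ 5 = B.
P[4]: E(K, E) = 0; 9 ⊕ 0 = 9.
P[5]: E(K, 9) = E; 2 ⊕ E = C.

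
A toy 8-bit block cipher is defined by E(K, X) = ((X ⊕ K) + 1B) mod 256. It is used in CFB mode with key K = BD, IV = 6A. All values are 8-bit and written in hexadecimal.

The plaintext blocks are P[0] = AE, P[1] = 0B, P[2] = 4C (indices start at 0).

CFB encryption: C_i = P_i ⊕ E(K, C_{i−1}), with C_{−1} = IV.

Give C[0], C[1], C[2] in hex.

C[0] = 5C, C[1] = F7, C[2] = 29

C[0]: E(K, 6A) = F2; AE ⊕ F2 = 5C.
C[1]: E(K, 5C) = FC; 0B ⊕ FC = F7.
C[2]: E(K, F7) = 65; 4C ⊕ 65 = 29.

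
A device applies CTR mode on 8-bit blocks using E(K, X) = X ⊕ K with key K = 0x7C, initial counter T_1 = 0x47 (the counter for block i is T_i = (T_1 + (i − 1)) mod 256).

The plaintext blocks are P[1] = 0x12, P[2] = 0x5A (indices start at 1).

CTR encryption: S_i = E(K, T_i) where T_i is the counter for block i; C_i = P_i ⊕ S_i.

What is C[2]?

C[1]: T = 0x47, S = E(K, T) = 0x3B; 0x12 ⊕ 0x3B = 0x29.
C[2]: T = 0x48, S = E(K, T) = 0x34; 0x5A ⊕ 0x34 = 0x6E.

C[2] = 0x6E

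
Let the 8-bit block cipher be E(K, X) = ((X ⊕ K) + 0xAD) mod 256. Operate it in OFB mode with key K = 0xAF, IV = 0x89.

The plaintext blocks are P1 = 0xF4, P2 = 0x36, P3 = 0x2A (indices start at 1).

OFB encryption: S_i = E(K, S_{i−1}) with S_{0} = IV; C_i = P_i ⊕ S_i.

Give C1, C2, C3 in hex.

C1 = 0x27, C2 = 0x1F, C3 = 0x19

C1: S = E(K, 0x89) = 0xD3; 0xF4 ⊕ 0xD3 = 0x27.
C2: S = E(K, 0xD3) = 0x29; 0x36 ⊕ 0x29 = 0x1F.
C3: S = E(K, 0x29) = 0x33; 0x2A ⊕ 0x33 = 0x19.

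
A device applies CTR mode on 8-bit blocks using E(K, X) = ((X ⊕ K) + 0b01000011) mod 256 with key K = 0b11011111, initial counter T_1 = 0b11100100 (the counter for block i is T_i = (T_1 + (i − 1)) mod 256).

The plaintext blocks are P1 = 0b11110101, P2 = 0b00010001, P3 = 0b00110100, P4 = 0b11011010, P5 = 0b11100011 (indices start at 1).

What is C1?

C1 = 0b10001011

CTR encryption: S_i = E(K, T_i) where T_i is the counter for block i; C_i = P_i ⊕ S_i.
C1: T = 0b11100100, S = E(K, T) = 0b01111110; 0b11110101 ⊕ 0b01111110 = 0b10001011.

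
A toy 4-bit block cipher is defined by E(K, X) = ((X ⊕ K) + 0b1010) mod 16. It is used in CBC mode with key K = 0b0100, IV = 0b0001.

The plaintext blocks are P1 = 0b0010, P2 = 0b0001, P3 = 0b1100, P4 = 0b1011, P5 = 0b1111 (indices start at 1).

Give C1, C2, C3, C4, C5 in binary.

CBC encryption: C_i = E(K, P_i ⊕ C_{i−1}), with C_{0} = IV.
C1: P1 ⊕ 0b0001 = 0b0011; E(K, 0b0011) = 0b0001.
C2: P2 ⊕ 0b0001 = 0b0000; E(K, 0b0000) = 0b1110.
C3: P3 ⊕ 0b1110 = 0b0010; E(K, 0b0010) = 0b0000.
C4: P4 ⊕ 0b0000 = 0b1011; E(K, 0b1011) = 0b1001.
C5: P5 ⊕ 0b1001 = 0b0110; E(K, 0b0110) = 0b1100.

C1 = 0b0001, C2 = 0b1110, C3 = 0b0000, C4 = 0b1001, C5 = 0b1100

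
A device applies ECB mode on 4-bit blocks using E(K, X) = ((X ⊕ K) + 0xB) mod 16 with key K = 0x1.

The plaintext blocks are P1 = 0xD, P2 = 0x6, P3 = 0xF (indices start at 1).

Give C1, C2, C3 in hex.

ECB encryption: C_i = E(K, P_i).
C1: E(K, 0xD) = 0x7.
C2: E(K, 0x6) = 0x2.
C3: E(K, 0xF) = 0x9.

C1 = 0x7, C2 = 0x2, C3 = 0x9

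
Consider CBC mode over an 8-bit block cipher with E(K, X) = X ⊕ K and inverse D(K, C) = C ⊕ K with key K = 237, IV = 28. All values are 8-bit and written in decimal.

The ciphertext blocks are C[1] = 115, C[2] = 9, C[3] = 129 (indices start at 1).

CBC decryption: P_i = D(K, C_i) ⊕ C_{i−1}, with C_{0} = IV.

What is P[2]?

P[2]: D(K, 9) = 228; 228 ⊕ 115 = 151.

P[2] = 151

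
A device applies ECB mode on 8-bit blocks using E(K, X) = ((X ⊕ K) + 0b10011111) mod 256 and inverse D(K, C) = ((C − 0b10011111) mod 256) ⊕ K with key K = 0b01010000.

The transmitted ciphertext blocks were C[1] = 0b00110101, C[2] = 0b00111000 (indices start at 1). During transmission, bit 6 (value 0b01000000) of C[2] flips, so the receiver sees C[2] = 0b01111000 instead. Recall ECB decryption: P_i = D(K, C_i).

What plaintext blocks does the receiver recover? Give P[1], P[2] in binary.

P[1] = 0b11000110, P[2] = 0b10001001

Only C[2] changed, to 0b01111000. In ECB, a change in C_i affects only P_i. Decrypting the received ciphertext:
P[1]: D(K, 0b00110101) = 0b11000110.
P[2]: D(K, 0b01111000) = 0b10001001.
Blocks that differ from the original plaintext: P[2].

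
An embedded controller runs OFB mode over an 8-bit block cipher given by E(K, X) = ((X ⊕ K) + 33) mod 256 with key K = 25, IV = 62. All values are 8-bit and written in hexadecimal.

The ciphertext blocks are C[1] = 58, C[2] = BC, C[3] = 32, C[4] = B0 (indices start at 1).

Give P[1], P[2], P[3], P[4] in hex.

P[1] = 22, P[2] = 2E, P[3] = D8, P[4] = B2

OFB decryption: S_i = E(K, S_{i−1}) with S_{0} = IV; P_i = C_i ⊕ S_i.
P[1]: S = E(K, 62) = 7A; 58 ⊕ 7A = 22.
P[2]: S = E(K, 7A) = 92; BC ⊕ 92 = 2E.
P[3]: S = E(K, 92) = EA; 32 ⊕ EA = D8.
P[4]: S = E(K, EA) = 02; B0 ⊕ 02 = B2.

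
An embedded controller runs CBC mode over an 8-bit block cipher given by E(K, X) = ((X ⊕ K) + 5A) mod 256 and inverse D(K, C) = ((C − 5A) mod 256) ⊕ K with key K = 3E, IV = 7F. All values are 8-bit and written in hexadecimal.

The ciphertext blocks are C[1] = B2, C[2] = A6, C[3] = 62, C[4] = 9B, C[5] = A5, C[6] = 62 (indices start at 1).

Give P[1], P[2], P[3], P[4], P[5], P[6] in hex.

P[1] = 19, P[2] = C0, P[3] = 90, P[4] = 1D, P[5] = EE, P[6] = 93

CBC decryption: P_i = D(K, C_i) ⊕ C_{i−1}, with C_{0} = IV.
P[1]: D(K, B2) = 66; 66 ⊕ 7F = 19.
P[2]: D(K, A6) = 72; 72 ⊕ B2 = C0.
P[3]: D(K, 62) = 36; 36 ⊕ A6 = 90.
P[4]: D(K, 9B) = 7F; 7F ⊕ 62 = 1D.
P[5]: D(K, A5) = 75; 75 ⊕ 9B = EE.
P[6]: D(K, 62) = 36; 36 ⊕ A5 = 93.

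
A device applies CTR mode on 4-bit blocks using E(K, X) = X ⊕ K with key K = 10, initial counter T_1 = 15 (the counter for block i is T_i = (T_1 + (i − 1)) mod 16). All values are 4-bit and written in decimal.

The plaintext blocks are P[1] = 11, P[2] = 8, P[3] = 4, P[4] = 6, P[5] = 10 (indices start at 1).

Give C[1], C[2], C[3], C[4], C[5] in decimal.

C[1] = 14, C[2] = 2, C[3] = 15, C[4] = 14, C[5] = 3

CTR encryption: S_i = E(K, T_i) where T_i is the counter for block i; C_i = P_i ⊕ S_i.
C[1]: T = 15, S = E(K, T) = 5; 11 ⊕ 5 = 14.
C[2]: T = 0, S = E(K, T) = 10; 8 ⊕ 10 = 2.
C[3]: T = 1, S = E(K, T) = 11; 4 ⊕ 11 = 15.
C[4]: T = 2, S = E(K, T) = 8; 6 ⊕ 8 = 14.
C[5]: T = 3, S = E(K, T) = 9; 10 ⊕ 9 = 3.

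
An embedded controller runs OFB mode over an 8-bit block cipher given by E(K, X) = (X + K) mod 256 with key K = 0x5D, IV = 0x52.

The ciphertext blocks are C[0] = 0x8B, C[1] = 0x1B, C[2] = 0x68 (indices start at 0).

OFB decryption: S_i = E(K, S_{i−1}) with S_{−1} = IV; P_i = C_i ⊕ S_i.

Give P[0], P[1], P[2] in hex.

P[0] = 0x24, P[1] = 0x17, P[2] = 0x01

P[0]: S = E(K, 0x52) = 0xAF; 0x8B ⊕ 0xAF = 0x24.
P[1]: S = E(K, 0xAF) = 0x0C; 0x1B ⊕ 0x0C = 0x17.
P[2]: S = E(K, 0x0C) = 0x69; 0x68 ⊕ 0x69 = 0x01.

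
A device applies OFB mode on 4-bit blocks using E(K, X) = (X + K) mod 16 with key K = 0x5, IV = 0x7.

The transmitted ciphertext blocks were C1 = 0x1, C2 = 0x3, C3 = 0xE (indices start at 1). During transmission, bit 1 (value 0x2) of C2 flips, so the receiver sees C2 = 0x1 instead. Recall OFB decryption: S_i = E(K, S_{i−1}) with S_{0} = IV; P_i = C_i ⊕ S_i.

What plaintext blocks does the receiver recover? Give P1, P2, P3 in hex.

Only C2 changed, to 0x1. In OFB, a change in C_i flips the same bit in P_i only; the keystream is unaffected. Decrypting the received ciphertext:
P1: S = E(K, 0x7) = 0xC; 0x1 ⊕ 0xC = 0xD.
P2: S = E(K, 0xC) = 0x1; 0x1 ⊕ 0x1 = 0x0.
P3: S = E(K, 0x1) = 0x6; 0xE ⊕ 0x6 = 0x8.
Blocks that differ from the original plaintext: P2.

P1 = 0xD, P2 = 0x0, P3 = 0x8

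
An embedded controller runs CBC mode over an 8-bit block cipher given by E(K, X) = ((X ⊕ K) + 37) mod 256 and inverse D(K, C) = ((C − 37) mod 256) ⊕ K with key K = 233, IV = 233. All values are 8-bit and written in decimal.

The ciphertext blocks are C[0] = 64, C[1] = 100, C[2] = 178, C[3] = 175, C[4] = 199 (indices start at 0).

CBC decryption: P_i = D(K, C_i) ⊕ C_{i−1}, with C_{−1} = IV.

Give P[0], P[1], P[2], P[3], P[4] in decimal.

P[0] = 27, P[1] = 150, P[2] = 0, P[3] = 209, P[4] = 228

P[0]: D(K, 64) = 242; 242 ⊕ 233 = 27.
P[1]: D(K, 100) = 214; 214 ⊕ 64 = 150.
P[2]: D(K, 178) = 100; 100 ⊕ 100 = 0.
P[3]: D(K, 175) = 99; 99 ⊕ 178 = 209.
P[4]: D(K, 199) = 75; 75 ⊕ 175 = 228.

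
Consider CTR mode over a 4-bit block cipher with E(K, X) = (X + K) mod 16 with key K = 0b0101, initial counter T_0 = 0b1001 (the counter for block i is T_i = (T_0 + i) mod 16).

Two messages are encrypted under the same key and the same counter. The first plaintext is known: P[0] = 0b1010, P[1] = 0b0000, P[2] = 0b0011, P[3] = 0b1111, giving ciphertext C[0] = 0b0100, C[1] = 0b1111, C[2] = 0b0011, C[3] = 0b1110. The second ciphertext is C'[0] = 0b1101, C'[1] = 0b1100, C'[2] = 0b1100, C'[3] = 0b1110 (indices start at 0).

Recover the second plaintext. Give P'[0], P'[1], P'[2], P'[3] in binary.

In CTR with a reused counter, both messages share the same keystream S_i, so C_i ⊕ C'_i = P_i ⊕ P'_i and thus P'_i = P_i ⊕ C_i ⊕ C'_i.
P'[0]: 0b1010 ⊕ 0b0100 ⊕ 0b1101 = 0b0011.
P'[1]: 0b0000 ⊕ 0b1111 ⊕ 0b1100 = 0b0011.
P'[2]: 0b0011 ⊕ 0b0011 ⊕ 0b1100 = 0b1100.
P'[3]: 0b1111 ⊕ 0b1110 ⊕ 0b1110 = 0b1111.

P'[0] = 0b0011, P'[1] = 0b0011, P'[2] = 0b1100, P'[3] = 0b1111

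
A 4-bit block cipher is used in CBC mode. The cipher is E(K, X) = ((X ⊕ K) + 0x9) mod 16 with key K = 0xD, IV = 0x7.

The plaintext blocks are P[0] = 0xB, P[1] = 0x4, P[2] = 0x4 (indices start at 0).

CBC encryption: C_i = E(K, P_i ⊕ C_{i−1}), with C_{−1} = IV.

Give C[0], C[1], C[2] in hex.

C[0] = 0xA, C[1] = 0xC, C[2] = 0xE

C[0]: P[0] ⊕ 0x7 = 0xC; E(K, 0xC) = 0xA.
C[1]: P[1] ⊕ 0xA = 0xE; E(K, 0xE) = 0xC.
C[2]: P[2] ⊕ 0xC = 0x8; E(K, 0x8) = 0xE.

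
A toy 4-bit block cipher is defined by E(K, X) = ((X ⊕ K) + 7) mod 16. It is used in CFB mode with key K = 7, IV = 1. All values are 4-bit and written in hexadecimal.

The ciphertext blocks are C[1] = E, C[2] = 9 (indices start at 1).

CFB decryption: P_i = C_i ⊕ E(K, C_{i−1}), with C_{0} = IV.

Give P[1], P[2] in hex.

P[1] = 3, P[2] = 9

P[1]: E(K, 1) = D; E ⊕ D = 3.
P[2]: E(K, E) = 0; 9 ⊕ 0 = 9.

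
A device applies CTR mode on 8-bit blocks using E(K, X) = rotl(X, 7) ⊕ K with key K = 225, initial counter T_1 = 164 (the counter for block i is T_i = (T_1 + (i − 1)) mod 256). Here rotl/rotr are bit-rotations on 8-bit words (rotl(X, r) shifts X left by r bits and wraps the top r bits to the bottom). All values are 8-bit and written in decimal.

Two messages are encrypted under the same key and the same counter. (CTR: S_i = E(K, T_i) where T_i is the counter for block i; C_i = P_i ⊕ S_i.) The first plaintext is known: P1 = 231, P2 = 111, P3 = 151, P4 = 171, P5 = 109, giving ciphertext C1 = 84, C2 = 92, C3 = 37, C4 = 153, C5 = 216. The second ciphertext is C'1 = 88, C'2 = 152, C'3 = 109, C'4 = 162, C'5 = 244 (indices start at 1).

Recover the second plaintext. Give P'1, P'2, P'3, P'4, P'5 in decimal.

In CTR with a reused counter, both messages share the same keystream S_i, so C_i ⊕ C'_i = P_i ⊕ P'_i and thus P'_i = P_i ⊕ C_i ⊕ C'_i.
P'1: 231 ⊕ 84 ⊕ 88 = 235.
P'2: 111 ⊕ 92 ⊕ 152 = 171.
P'3: 151 ⊕ 37 ⊕ 109 = 223.
P'4: 171 ⊕ 153 ⊕ 162 = 144.
P'5: 109 ⊕ 216 ⊕ 244 = 65.

P'1 = 235, P'2 = 171, P'3 = 223, P'4 = 144, P'5 = 65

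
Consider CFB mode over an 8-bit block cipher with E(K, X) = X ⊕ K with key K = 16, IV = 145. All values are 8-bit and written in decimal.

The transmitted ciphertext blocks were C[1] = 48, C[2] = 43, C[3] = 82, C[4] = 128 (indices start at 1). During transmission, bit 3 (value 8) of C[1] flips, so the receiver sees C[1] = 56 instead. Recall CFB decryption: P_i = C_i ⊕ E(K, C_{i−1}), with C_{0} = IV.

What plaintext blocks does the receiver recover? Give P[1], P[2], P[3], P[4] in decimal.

Only C[1] changed, to 56. In CFB, a change in C_i flips the same bit in P_i and garbles P_{i+1}. Decrypting the received ciphertext:
P[1]: E(K, 145) = 129; 56 ⊕ 129 = 185.
P[2]: E(K, 56) = 40; 43 ⊕ 40 = 3.
P[3]: E(K, 43) = 59; 82 ⊕ 59 = 105.
P[4]: E(K, 82) = 66; 128 ⊕ 66 = 194.
Blocks that differ from the original plaintext: P[1], P[2].

P[1] = 185, P[2] = 3, P[3] = 105, P[4] = 194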